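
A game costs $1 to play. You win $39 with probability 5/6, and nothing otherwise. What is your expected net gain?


E[gain] = (39-1)×5/6 + (-1)×1/6
= 95/3 - 1/6 = 63/2

Expected net gain = $63/2 ≈ $31.50


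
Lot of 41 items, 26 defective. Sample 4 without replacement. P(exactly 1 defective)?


Hypergeometric: C(26,1)×C(15,3)/C(41,4)
= 26×455/101270 = 91/779

P(X=1) = 91/779 ≈ 11.68%


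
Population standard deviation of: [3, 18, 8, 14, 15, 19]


Mean = 77/6
  (3-77/6)²=3481/36
  (18-77/6)²=961/36
  (8-77/6)²=841/36
  (14-77/6)²=49/36
  (15-77/6)²=169/36
  (19-77/6)²=1369/36
Σ(x-μ)² = 1145/6
σ² = (1145/6)/6 = 1145/36

σ = √(1145/36) ≈ 5.6396


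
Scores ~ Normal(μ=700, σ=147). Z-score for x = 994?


z = (x - μ)/σ = (994 - 700)/147 = 2.0

z = 2.0


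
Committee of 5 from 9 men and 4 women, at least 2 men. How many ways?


Count by #men:
  2M,3W: C(9,2)×C(4,3)=144
  3M,2W: C(9,3)×C(4,2)=504
  4M,1W: C(9,4)×C(4,1)=504
  5M,0W: C(9,5)×C(4,0)=126
Total = 1278

1278


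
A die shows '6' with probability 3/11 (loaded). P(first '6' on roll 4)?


Geometric: P(X=4) = (1-p)^(k-1)×p = (8/11)^3×3/11 = 1536/14641

P(X=4) = 1536/14641 ≈ 10.49%


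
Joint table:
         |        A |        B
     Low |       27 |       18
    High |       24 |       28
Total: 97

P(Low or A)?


P(Low∨A) = P(Low) + P(A) - P(Low∧A)
= (45 + 51 - 27)/97 = 69/97

P = 69/97 ≈ 71.13%


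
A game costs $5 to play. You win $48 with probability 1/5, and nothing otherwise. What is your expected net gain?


E[gain] = (48-5)×1/5 + (-5)×4/5
= 43/5 - 4 = 23/5

Expected net gain = $23/5 ≈ $4.60


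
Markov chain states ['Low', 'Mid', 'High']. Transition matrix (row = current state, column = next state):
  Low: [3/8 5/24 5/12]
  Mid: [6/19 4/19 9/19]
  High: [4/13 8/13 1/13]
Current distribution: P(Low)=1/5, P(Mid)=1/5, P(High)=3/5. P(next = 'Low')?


P(next=Low) = Σᵢ P(now=i)×P(i→Low)
= 1/5×3/8 + 1/5×6/19 + 3/5×4/13
= 3/40 + 6/95 + 12/65 = 3189/9880

P = 3189/9880 ≈ 0.3228


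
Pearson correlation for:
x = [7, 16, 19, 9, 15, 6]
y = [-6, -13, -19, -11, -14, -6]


n=6, Σx=72, Σy=-69, Σxy=-956, Σx²=1008, Σy²=919
r = (6×(-956) - 72×(-69))/√((6×1008 - 72²)(6×919 - (-69)²))
= -768/√(864×753) = -768/√650592 ≈ -768/806.5928 ≈ -0.9522

r ≈ -0.9522


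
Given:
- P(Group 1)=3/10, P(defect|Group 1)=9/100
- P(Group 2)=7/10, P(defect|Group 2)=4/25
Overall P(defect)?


P(B) = Σ P(B|Aᵢ)×P(Aᵢ)
  9/100×3/10 = 27/1000
  4/25×7/10 = 14/125
Sum = 139/1000

P(defect) = 139/1000 ≈ 13.90%


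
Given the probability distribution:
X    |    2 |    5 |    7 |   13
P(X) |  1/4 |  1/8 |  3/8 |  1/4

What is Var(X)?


E[X] = 7
E[X²] = 259/4
Var(X) = E[X²] - (E[X])² = 259/4 - 49 = 63/4

Var(X) = 63/4 ≈ 15.7500


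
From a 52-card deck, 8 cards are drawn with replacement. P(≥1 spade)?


P(not a spade) = 39/52 = 3/4
P(none in 8 draws) = (3/4)^8 = 6561/65536
P(≥1 spade) = 1 - 6561/65536 = 58975/65536

P = 58975/65536 ≈ 89.99%


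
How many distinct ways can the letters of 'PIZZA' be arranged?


Letters: 5, freq: {'P': 1, 'I': 1, 'Z': 2, 'A': 1}
5!/(1!×1!×2!×1!) = 120/2 = 60

60


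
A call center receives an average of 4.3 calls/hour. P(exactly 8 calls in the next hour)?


Poisson(λ=4.3): P(X=8) = e^(-λ)×λ^k/k!
= e^(-4.3) × 4.3^8 / 8!
≈ 0.01356855901 × 116882.002776 / 40320 ≈ 0.039333

P(X=8) ≈ 0.039333 ≈ 3.93%


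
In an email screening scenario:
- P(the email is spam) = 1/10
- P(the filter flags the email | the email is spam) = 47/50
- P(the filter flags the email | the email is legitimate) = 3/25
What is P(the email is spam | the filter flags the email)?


Using Bayes' theorem:
P(A|B) = P(B|A)·P(A) / P(B)

P(the filter flags the email) = 47/50 × 1/10 + 3/25 × 9/10
= 47/500 + 27/250 = 101/500

P(the email is spam|the filter flags the email) = (47/500) / (101/500) = 47/101

P(the email is spam|the filter flags the email) = 47/101 ≈ 46.53%


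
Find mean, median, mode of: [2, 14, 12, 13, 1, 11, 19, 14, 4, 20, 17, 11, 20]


Sorted: [1, 2, 4, 11, 11, 12, 13, 14, 14, 17, 19, 20, 20]
Mean = 158/13
Median = 13
Freq: {2: 1, 14: 2, 12: 1, 13: 1, 1: 1, 11: 2, 19: 1, 4: 1, 20: 2, 17: 1}
Mode: [11, 14, 20]

Mean=158/13, Median=13, Mode=[11, 14, 20]


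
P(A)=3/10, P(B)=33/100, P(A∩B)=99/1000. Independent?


P(A)×P(B) = 99/1000
P(A∩B) = 99/1000
Equal ✓ → Independent

Yes, independent


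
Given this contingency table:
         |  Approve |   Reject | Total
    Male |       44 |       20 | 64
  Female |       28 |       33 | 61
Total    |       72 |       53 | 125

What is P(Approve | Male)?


P(Approve | Male) = 44/(44+20) = 44/64 = 11/16

P(Approve|Male) = 11/16 ≈ 68.75%


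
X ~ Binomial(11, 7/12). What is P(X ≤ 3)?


P(X ≤ 3) = Σ P(X=i) for i=0..3
P(X=0) = 48828125/743008370688
P(X=1) = 751953125/743008370688
P(X=2) = 5263671875/743008370688
P(X=3) = 7369140625/247669456896
Sum = 1173828125/30958682112

P(X ≤ 3) = 1173828125/30958682112 ≈ 3.79%


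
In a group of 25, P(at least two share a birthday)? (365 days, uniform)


P(all different) = Π(365-i)/365 for i=0..24
= 0.431300
P(match) = 1 - 0.431300 = 0.568700

P ≈ 0.5687 ≈ 56.87%


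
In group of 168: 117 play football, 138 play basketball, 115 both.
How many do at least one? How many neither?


|A∪B| = 117+138-115 = 140
Neither = 168-140 = 28

At least one: 140; Neither: 28


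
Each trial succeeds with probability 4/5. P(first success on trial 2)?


Geometric: P(X=2) = (1-p)^(k-1)×p = (1/5)^1×4/5 = 4/25

P(X=2) = 4/25 ≈ 16.00%


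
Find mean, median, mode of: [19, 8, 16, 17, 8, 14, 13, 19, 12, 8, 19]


Sorted: [8, 8, 8, 12, 13, 14, 16, 17, 19, 19, 19]
Mean = 153/11
Median = 14
Freq: {19: 3, 8: 3, 16: 1, 17: 1, 14: 1, 13: 1, 12: 1}
Mode: [8, 19]

Mean=153/11, Median=14, Mode=[8, 19]


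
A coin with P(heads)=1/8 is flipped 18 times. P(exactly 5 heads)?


Binomial: P(X=5) = C(18,5)×p^5×(1-p)^13
= 8568 × 1/32768 × 96889010407/549755813888 = 103768130145897/2251799813685248

P(X=5) = 103768130145897/2251799813685248 ≈ 4.61%


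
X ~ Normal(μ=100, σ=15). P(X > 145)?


z = (145-100)/15 = 3.0
P(X > 145) = 1 - P(Z ≤ 3.0) = 1 - 0.9987 = 0.0013

P(X > 145) ≈ 0.0013


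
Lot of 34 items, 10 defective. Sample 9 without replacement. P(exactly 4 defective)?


Hypergeometric: C(10,4)×C(24,5)/C(34,9)
= 210×42504/52451256 = 33810/198679

P(X=4) = 33810/198679 ≈ 17.02%


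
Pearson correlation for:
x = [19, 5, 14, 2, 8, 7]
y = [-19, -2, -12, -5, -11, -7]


n=6, Σx=55, Σy=-56, Σxy=-686, Σx²=699, Σy²=704
r = (6×(-686) - 55×(-56))/√((6×699 - 55²)(6×704 - (-56)²))
= -1036/√(1169×1088) = -1036/√1271872 ≈ -1036/1127.7730 ≈ -0.9186

r ≈ -0.9186


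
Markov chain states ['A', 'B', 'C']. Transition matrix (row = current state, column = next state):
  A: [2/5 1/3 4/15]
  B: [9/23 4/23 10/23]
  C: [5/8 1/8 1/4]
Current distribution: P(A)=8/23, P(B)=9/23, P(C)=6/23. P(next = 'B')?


P(next=B) = Σᵢ P(now=i)×P(i→B)
= 8/23×1/3 + 9/23×4/23 + 6/23×1/8
= 8/69 + 36/529 + 3/92 = 1375/6348

P = 1375/6348 ≈ 0.2166


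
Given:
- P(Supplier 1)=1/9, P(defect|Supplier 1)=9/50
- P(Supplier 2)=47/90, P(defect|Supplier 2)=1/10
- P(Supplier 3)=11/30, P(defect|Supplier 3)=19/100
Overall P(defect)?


P(B) = Σ P(B|Aᵢ)×P(Aᵢ)
  9/50×1/9 = 1/50
  1/10×47/90 = 47/900
  19/100×11/30 = 209/3000
Sum = 1277/9000

P(defect) = 1277/9000 ≈ 14.19%


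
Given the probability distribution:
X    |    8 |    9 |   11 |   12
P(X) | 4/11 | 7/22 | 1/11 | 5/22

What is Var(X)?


E[X] = 19/2
E[X²] = 2041/22
Var(X) = E[X²] - (E[X])² = 2041/22 - 361/4 = 111/44

Var(X) = 111/44 ≈ 2.5227


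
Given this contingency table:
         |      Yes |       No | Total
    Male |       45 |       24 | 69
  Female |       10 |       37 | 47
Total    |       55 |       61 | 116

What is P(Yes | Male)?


P(Yes | Male) = 45/(45+24) = 45/69 = 15/23

P(Yes|Male) = 15/23 ≈ 65.22%


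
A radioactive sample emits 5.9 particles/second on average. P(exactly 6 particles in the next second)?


Poisson(λ=5.9): P(X=6) = e^(-λ)×λ^k/k!
= e^(-5.9) × 5.9^6 / 6!
≈ 0.002739444819 × 42180.533641 / 720 ≈ 0.160488

P(X=6) ≈ 0.160488 ≈ 16.05%


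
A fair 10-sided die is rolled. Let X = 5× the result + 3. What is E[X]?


E[die] = (1+10)/2 = 11/2
E[X] = 5×11/2 + 3 = 61/2

E[X] = 61/2


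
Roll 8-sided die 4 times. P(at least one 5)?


P(no 5)^4 = (7/8)^4 = 2401/4096
P(≥1) = 1 - 2401/4096 = 1695/4096

P = 1695/4096 ≈ 41.38%


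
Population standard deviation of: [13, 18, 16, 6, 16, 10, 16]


Mean = 95/7
  (13-95/7)²=16/49
  (18-95/7)²=961/49
  (16-95/7)²=289/49
  (6-95/7)²=2809/49
  (16-95/7)²=289/49
  (10-95/7)²=625/49
  (16-95/7)²=289/49
Σ(x-μ)² = 754/7
σ² = (754/7)/7 = 754/49

σ = √(754/49) ≈ 3.9227


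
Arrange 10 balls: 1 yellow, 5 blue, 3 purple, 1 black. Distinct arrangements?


10!/(1!×5!×3!×1!) = 5040

5040


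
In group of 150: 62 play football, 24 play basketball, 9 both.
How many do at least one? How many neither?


|A∪B| = 62+24-9 = 77
Neither = 150-77 = 73

At least one: 77; Neither: 73


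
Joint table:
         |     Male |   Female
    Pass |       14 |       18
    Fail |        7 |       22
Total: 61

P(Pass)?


P(Pass) = (14+18)/61 = 32/61

P(Pass) = 32/61 ≈ 52.46%


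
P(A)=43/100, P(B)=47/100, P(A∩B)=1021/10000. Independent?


P(A)×P(B) = 2021/10000
P(A∩B) = 1021/10000
Not equal → NOT independent

No, not independent


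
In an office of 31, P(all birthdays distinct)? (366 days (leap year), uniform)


P(all different) = Π(366-i)/366 for i=0..30
= (366/366)×(365/366)×...×(336/366)
= 0.270541

P ≈ 0.2705 ≈ 27.05%


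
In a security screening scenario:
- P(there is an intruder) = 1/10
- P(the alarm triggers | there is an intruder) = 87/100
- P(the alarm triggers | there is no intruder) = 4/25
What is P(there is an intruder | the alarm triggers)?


Using Bayes' theorem:
P(A|B) = P(B|A)·P(A) / P(B)

P(the alarm triggers) = 87/100 × 1/10 + 4/25 × 9/10
= 87/1000 + 18/125 = 231/1000

P(there is an intruder|the alarm triggers) = (87/1000) / (231/1000) = 29/77

P(there is an intruder|the alarm triggers) = 29/77 ≈ 37.66%


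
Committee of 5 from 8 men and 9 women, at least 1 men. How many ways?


Count by #men:
  1M,4W: C(8,1)×C(9,4)=1008
  2M,3W: C(8,2)×C(9,3)=2352
  3M,2W: C(8,3)×C(9,2)=2016
  4M,1W: C(8,4)×C(9,1)=630
  5M,0W: C(8,5)×C(9,0)=56
Total = 6062

6062


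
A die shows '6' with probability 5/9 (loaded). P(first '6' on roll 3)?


Geometric: P(X=3) = (1-p)^(k-1)×p = (4/9)^2×5/9 = 80/729

P(X=3) = 80/729 ≈ 10.97%


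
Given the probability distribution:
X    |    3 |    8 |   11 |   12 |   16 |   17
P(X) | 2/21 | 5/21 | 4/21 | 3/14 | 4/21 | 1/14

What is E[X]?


E[X] = Σ x·P(X=x)
= (3)×(2/21) + (8)×(5/21) + (11)×(4/21) + (12)×(3/14) + (16)×(4/21) + (17)×(1/14)
= 467/42

E[X] = 467/42


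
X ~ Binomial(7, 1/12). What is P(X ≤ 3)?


P(X ≤ 3) = Σ P(X=i) for i=0..3
P(X=0) = 19487171/35831808
P(X=1) = 12400927/35831808
P(X=2) = 1127357/11943936
P(X=3) = 512435/35831808
Sum = 8945651/8957952

P(X ≤ 3) = 8945651/8957952 ≈ 99.86%


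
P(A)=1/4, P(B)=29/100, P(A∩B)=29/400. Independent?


P(A)×P(B) = 29/400
P(A∩B) = 29/400
Equal ✓ → Independent

Yes, independent


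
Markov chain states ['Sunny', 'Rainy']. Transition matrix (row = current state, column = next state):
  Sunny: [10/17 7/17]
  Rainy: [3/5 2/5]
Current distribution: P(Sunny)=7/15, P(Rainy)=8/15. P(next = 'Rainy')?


P(next=Rainy) = Σᵢ P(now=i)×P(i→Rainy)
= 7/15×7/17 + 8/15×2/5
= 49/255 + 16/75 = 517/1275

P = 517/1275 ≈ 0.4055


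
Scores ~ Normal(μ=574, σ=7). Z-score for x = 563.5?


z = (x - μ)/σ = (563.5 - 574)/7 = -1.5

z = -1.5


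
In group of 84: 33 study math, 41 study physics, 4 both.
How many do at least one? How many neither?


|A∪B| = 33+41-4 = 70
Neither = 84-70 = 14

At least one: 70; Neither: 14


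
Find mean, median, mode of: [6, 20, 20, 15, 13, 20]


Sorted: [6, 13, 15, 20, 20, 20]
Mean = 94/6 = 47/3
Median = 35/2
Freq: {6: 1, 20: 3, 15: 1, 13: 1}
Mode: [20]

Mean=47/3, Median=35/2, Mode=20


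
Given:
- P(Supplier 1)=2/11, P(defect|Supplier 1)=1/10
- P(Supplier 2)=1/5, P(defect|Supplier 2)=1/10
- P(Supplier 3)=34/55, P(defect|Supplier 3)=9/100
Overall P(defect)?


P(B) = Σ P(B|Aᵢ)×P(Aᵢ)
  1/10×2/11 = 1/55
  1/10×1/5 = 1/50
  9/100×34/55 = 153/2750
Sum = 129/1375

P(defect) = 129/1375 ≈ 9.38%


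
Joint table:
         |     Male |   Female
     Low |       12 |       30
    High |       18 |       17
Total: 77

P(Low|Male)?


P(Low|Male) = 12/(12+18) = 12/30 = 2/5

P = 2/5 ≈ 40.00%


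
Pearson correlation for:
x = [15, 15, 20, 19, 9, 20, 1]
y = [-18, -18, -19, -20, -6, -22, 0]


n=7, Σx=99, Σy=-103, Σxy=-1794, Σx²=1693, Σy²=1929
r = (7×(-1794) - 99×(-103))/√((7×1693 - 99²)(7×1929 - (-103)²))
= -2361/√(2050×2894) = -2361/√5932700 ≈ -2361/2435.7134 ≈ -0.9693

r ≈ -0.9693


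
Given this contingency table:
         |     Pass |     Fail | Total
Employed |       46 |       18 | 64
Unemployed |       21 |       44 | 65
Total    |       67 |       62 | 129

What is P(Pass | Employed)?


P(Pass | Employed) = 46/(46+18) = 46/64 = 23/32

P(Pass|Employed) = 23/32 ≈ 71.88%


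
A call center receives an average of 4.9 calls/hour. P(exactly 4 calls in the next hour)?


Poisson(λ=4.9): P(X=4) = e^(-λ)×λ^k/k!
= e^(-4.9) × 4.9^4 / 4!
≈ 0.007446583071 × 576.4801 / 24 ≈ 0.178867

P(X=4) ≈ 0.178867 ≈ 17.89%


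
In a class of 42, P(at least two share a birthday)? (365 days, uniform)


P(all different) = Π(365-i)/365 for i=0..41
= 0.085970
P(match) = 1 - 0.085970 = 0.914030

P ≈ 0.9140 ≈ 91.40%


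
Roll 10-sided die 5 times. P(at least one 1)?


P(no 1)^5 = (9/10)^5 = 59049/100000
P(≥1) = 1 - 59049/100000 = 40951/100000

P = 40951/100000 ≈ 40.95%


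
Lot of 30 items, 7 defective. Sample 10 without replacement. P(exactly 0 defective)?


Hypergeometric: C(7,0)×C(23,10)/C(30,10)
= 1×1144066/30045015 = 646/16965

P(X=0) = 646/16965 ≈ 3.81%


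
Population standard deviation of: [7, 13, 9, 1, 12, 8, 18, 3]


Mean = 71/8
  (7-71/8)²=225/64
  (13-71/8)²=1089/64
  (9-71/8)²=1/64
  (1-71/8)²=3969/64
  (12-71/8)²=625/64
  (8-71/8)²=49/64
  (18-71/8)²=5329/64
  (3-71/8)²=2209/64
Σ(x-μ)² = 1687/8
σ² = (1687/8)/8 = 1687/64

σ = √(1687/64) ≈ 5.1341


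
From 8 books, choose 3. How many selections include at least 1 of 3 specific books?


Complement: C(8,3) - C(5,3) = 56 - 10 = 46

46


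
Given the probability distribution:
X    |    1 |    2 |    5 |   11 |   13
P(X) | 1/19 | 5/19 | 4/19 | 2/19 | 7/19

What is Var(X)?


E[X] = 144/19
E[X²] = 1546/19
Var(X) = E[X²] - (E[X])² = 1546/19 - 20736/361 = 8638/361

Var(X) = 8638/361 ≈ 23.9280


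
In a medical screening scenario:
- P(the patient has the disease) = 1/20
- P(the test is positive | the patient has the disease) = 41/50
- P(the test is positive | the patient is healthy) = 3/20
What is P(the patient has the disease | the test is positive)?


Using Bayes' theorem:
P(A|B) = P(B|A)·P(A) / P(B)

P(the test is positive) = 41/50 × 1/20 + 3/20 × 19/20
= 41/1000 + 57/400 = 367/2000

P(the patient has the disease|the test is positive) = (41/1000) / (367/2000) = 82/367

P(the patient has the disease|the test is positive) = 82/367 ≈ 22.34%


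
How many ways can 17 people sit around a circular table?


Circular arrangements of 17 distinct objects: fix one position to break rotational symmetry.
(n-1)! = 16! = 20922789888000

20922789888000


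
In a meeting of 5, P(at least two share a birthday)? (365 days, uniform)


P(all different) = Π(365-i)/365 for i=0..4
= 0.972864
P(match) = 1 - 0.972864 = 0.027136

P ≈ 0.0271 ≈ 2.71%


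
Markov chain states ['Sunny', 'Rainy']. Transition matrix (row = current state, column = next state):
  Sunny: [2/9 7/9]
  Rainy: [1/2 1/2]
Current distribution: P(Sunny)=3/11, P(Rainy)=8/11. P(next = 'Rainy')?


P(next=Rainy) = Σᵢ P(now=i)×P(i→Rainy)
= 3/11×7/9 + 8/11×1/2
= 7/33 + 4/11 = 19/33

P = 19/33 ≈ 0.5758


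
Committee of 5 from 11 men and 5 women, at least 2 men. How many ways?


Count by #men:
  2M,3W: C(11,2)×C(5,3)=550
  3M,2W: C(11,3)×C(5,2)=1650
  4M,1W: C(11,4)×C(5,1)=1650
  5M,0W: C(11,5)×C(5,0)=462
Total = 4312

4312


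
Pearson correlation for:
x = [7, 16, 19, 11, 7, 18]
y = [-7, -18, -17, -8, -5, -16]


n=6, Σx=78, Σy=-71, Σxy=-1071, Σx²=1160, Σy²=1007
r = (6×(-1071) - 78×(-71))/√((6×1160 - 78²)(6×1007 - (-71)²))
= -888/√(876×1001) = -888/√876876 ≈ -888/936.4166 ≈ -0.9483

r ≈ -0.9483


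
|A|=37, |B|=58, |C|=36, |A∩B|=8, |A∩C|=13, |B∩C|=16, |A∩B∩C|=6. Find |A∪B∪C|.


|A∪B∪C| = 37+58+36-8-13-16+6 = 100

|A∪B∪C| = 100


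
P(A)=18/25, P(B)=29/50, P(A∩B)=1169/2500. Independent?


P(A)×P(B) = 261/625
P(A∩B) = 1169/2500
Not equal → NOT independent

No, not independent


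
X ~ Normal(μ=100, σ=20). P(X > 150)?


z = (150-100)/20 = 2.5
P(X > 150) = 1 - P(Z ≤ 2.5) = 1 - 0.9938 = 0.0062

P(X > 150) ≈ 0.0062


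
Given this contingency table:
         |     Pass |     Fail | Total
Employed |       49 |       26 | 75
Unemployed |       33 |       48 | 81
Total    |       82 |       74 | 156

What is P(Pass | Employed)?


P(Pass | Employed) = 49/(49+26) = 49/75

P(Pass|Employed) = 49/75 ≈ 65.33%


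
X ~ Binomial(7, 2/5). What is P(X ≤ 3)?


P(X ≤ 3) = Σ P(X=i) for i=0..3
P(X=0) = 2187/78125
P(X=1) = 10206/78125
P(X=2) = 20412/78125
P(X=3) = 4536/15625
Sum = 11097/15625

P(X ≤ 3) = 11097/15625 ≈ 71.02%


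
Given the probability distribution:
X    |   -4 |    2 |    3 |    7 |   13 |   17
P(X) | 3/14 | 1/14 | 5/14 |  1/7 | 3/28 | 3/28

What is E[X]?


E[X] = Σ x·P(X=x)
= (-4)×(3/14) + (2)×(1/14) + (3)×(5/14) + (7)×(1/7) + (13)×(3/28) + (17)×(3/28)
= 32/7

E[X] = 32/7


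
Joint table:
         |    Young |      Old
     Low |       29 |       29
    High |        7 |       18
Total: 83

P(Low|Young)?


P(Low|Young) = 29/(29+7) = 29/36

P = 29/36 ≈ 80.56%


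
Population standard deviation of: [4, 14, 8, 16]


Mean = 42/4 = 21/2
  (4-21/2)²=169/4
  (14-21/2)²=49/4
  (8-21/2)²=25/4
  (16-21/2)²=121/4
Σ(x-μ)² = 91
σ² = 91/4

σ = √(91/4) ≈ 4.7697


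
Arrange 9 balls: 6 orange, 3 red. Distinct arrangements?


9!/(6!×3!) = 84

84


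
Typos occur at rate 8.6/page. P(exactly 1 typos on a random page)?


Poisson(λ=8.6): P(X=1) = e^(-λ)×λ^k/k!
= e^(-8.6) × 8.6^1 / 1!
≈ 0.0001841057937 × 8.6 / 1 ≈ 0.001583

P(X=1) ≈ 0.001583 ≈ 0.16%


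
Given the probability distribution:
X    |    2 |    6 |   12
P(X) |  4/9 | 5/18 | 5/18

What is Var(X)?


E[X] = 53/9
E[X²] = 466/9
Var(X) = E[X²] - (E[X])² = 466/9 - 2809/81 = 1385/81

Var(X) = 1385/81 ≈ 17.0988


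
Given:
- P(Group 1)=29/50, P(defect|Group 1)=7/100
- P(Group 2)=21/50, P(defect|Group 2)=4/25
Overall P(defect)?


P(B) = Σ P(B|Aᵢ)×P(Aᵢ)
  7/100×29/50 = 203/5000
  4/25×21/50 = 42/625
Sum = 539/5000

P(defect) = 539/5000 ≈ 10.78%


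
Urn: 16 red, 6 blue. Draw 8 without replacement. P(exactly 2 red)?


Hypergeometric: C(16,2)×C(6,6)/C(22,8)
= 120×1/319770 = 4/10659

P(X=2) = 4/10659 ≈ 0.04%


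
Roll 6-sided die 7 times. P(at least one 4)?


P(no 4)^7 = (5/6)^7 = 78125/279936
P(≥1) = 1 - 78125/279936 = 201811/279936

P = 201811/279936 ≈ 72.09%


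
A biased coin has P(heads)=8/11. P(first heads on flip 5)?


Geometric: P(X=5) = (1-p)^(k-1)×p = (3/11)^4×8/11 = 648/161051

P(X=5) = 648/161051 ≈ 0.40%


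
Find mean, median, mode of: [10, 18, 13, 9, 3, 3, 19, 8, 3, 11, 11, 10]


Sorted: [3, 3, 3, 8, 9, 10, 10, 11, 11, 13, 18, 19]
Mean = 118/12 = 59/6
Median = 10
Freq: {10: 2, 18: 1, 13: 1, 9: 1, 3: 3, 19: 1, 8: 1, 11: 2}
Mode: [3]

Mean=59/6, Median=10, Mode=3


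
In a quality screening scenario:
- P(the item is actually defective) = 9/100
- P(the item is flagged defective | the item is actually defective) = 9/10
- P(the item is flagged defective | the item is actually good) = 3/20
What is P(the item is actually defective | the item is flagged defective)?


Using Bayes' theorem:
P(A|B) = P(B|A)·P(A) / P(B)

P(the item is flagged defective) = 9/10 × 9/100 + 3/20 × 91/100
= 81/1000 + 273/2000 = 87/400

P(the item is actually defective|the item is flagged defective) = (81/1000) / (87/400) = 54/145

P(the item is actually defective|the item is flagged defective) = 54/145 ≈ 37.24%


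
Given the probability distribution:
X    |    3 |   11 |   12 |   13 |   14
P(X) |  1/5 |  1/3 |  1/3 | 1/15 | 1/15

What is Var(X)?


E[X] = 151/15
E[X²] = 1717/15
Var(X) = E[X²] - (E[X])² = 1717/15 - 22801/225 = 2954/225

Var(X) = 2954/225 ≈ 13.1289


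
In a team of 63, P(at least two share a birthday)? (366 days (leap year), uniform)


P(all different) = Π(366-i)/366 for i=0..62
= 0.003452
P(match) = 1 - 0.003452 = 0.996548

P ≈ 0.9965 ≈ 99.65%


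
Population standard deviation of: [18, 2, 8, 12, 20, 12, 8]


Mean = 80/7
  (18-80/7)²=2116/49
  (2-80/7)²=4356/49
  (8-80/7)²=576/49
  (12-80/7)²=16/49
  (20-80/7)²=3600/49
  (12-80/7)²=16/49
  (8-80/7)²=576/49
Σ(x-μ)² = 1608/7
σ² = (1608/7)/7 = 1608/49

σ = √(1608/49) ≈ 5.7286


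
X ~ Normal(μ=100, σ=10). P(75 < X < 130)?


z₁=(75-100)/10=-2.5, z₂=(130-100)/10=3.0
P = Φ(3.0) - Φ(-2.5) = 0.998650 - 0.006210 = 0.992440 ≈ 0.9924

P(75 < X < 130) ≈ 0.9924


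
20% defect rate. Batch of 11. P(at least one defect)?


P(all good) = (4/5)^11 = 4194304/48828125
P(≥1 defect) = 44633821/48828125

P = 44633821/48828125 ≈ 91.41%


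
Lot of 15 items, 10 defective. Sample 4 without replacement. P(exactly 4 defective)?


Hypergeometric: C(10,4)×C(5,0)/C(15,4)
= 210×1/1365 = 2/13

P(X=4) = 2/13 ≈ 15.38%


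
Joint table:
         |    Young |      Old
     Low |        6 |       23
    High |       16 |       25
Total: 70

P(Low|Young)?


P(Low|Young) = 6/(6+16) = 6/22 = 3/11

P = 3/11 ≈ 27.27%


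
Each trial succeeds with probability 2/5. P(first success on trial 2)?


Geometric: P(X=2) = (1-p)^(k-1)×p = (3/5)^1×2/5 = 6/25

P(X=2) = 6/25 ≈ 24.00%


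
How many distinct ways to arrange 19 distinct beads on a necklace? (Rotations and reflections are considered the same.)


Free circular arrangements: rotations and reflections both identified.
(n-1)!/2 = 18!/2 = 6402373705728000/2 = 3201186852864000

3201186852864000


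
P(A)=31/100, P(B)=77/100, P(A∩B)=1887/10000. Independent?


P(A)×P(B) = 2387/10000
P(A∩B) = 1887/10000
Not equal → NOT independent

No, not independent


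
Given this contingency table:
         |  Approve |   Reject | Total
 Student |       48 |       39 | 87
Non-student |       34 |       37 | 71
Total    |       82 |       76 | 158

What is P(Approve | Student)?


P(Approve | Student) = 48/(48+39) = 48/87 = 16/29

P(Approve|Student) = 16/29 ≈ 55.17%


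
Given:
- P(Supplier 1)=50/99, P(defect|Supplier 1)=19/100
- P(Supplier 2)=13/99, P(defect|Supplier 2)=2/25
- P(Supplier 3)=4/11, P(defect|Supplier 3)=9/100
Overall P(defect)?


P(B) = Σ P(B|Aᵢ)×P(Aᵢ)
  19/100×50/99 = 19/198
  2/25×13/99 = 26/2475
  9/100×4/11 = 9/275
Sum = 689/4950

P(defect) = 689/4950 ≈ 13.92%


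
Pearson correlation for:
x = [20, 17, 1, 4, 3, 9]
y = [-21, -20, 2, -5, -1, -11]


n=6, Σx=54, Σy=-56, Σxy=-880, Σx²=796, Σy²=992
r = (6×(-880) - 54×(-56))/√((6×796 - 54²)(6×992 - (-56)²))
= -2256/√(1860×2816) = -2256/√5237760 ≈ -2256/2288.6153 ≈ -0.9857

r ≈ -0.9857


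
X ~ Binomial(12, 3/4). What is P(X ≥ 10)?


P(X ≥ 10) = Σ P(X=i) for i=10..12
P(X=10) = 1948617/8388608
P(X=11) = 531441/4194304
P(X=12) = 531441/16777216
Sum = 6554439/16777216

P(X ≥ 10) = 6554439/16777216 ≈ 39.07%


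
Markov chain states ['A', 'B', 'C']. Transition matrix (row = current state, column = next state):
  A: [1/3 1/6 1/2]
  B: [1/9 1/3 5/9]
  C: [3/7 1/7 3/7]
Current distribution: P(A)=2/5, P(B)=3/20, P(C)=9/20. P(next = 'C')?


P(next=C) = Σᵢ P(now=i)×P(i→C)
= 2/5×1/2 + 3/20×5/9 + 9/20×3/7
= 1/5 + 1/12 + 27/140 = 10/21

P = 10/21 ≈ 0.4762


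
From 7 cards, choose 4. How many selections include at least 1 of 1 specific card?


Complement: C(7,4) - C(6,4) = 35 - 15 = 20

20


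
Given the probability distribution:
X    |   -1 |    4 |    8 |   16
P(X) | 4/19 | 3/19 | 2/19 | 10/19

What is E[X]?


E[X] = Σ x·P(X=x)
= (-1)×(4/19) + (4)×(3/19) + (8)×(2/19) + (16)×(10/19)
= 184/19

E[X] = 184/19


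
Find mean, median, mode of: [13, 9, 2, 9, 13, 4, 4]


Sorted: [2, 4, 4, 9, 9, 13, 13]
Mean = 54/7
Median = 9
Freq: {13: 2, 9: 2, 2: 1, 4: 2}
Mode: [4, 9, 13]

Mean=54/7, Median=9, Mode=[4, 9, 13]


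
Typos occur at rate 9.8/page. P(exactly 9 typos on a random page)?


Poisson(λ=9.8): P(X=9) = e^(-λ)×λ^k/k!
= e^(-9.8) × 9.8^9 / 9!
≈ 5.545159943e-05 × 833747762.13 / 362880 ≈ 0.127405

P(X=9) ≈ 0.127405 ≈ 12.74%


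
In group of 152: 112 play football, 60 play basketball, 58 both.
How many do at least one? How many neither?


|A∪B| = 112+60-58 = 114
Neither = 152-114 = 38

At least one: 114; Neither: 38


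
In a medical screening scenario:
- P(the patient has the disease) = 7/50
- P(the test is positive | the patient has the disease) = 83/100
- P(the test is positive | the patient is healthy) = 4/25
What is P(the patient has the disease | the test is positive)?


Using Bayes' theorem:
P(A|B) = P(B|A)·P(A) / P(B)

P(the test is positive) = 83/100 × 7/50 + 4/25 × 43/50
= 581/5000 + 86/625 = 1269/5000

P(the patient has the disease|the test is positive) = (581/5000) / (1269/5000) = 581/1269

P(the patient has the disease|the test is positive) = 581/1269 ≈ 45.78%


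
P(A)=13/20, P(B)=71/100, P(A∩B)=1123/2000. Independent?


P(A)×P(B) = 923/2000
P(A∩B) = 1123/2000
Not equal → NOT independent

No, not independent


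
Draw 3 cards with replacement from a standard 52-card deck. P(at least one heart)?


P(not a heart) = 39/52 = 3/4
P(none in 3 draws) = (3/4)^3 = 27/64
P(≥1 heart) = 1 - 27/64 = 37/64

P = 37/64 ≈ 57.81%


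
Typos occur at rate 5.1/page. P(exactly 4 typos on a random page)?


Poisson(λ=5.1): P(X=4) = e^(-λ)×λ^k/k!
= e^(-5.1) × 5.1^4 / 4!
≈ 0.006096746566 × 676.5201 / 24 ≈ 0.171857

P(X=4) ≈ 0.171857 ≈ 17.19%


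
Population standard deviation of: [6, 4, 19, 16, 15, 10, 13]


Mean = 83/7
  (6-83/7)²=1681/49
  (4-83/7)²=3025/49
  (19-83/7)²=2500/49
  (16-83/7)²=841/49
  (15-83/7)²=484/49
  (10-83/7)²=169/49
  (13-83/7)²=64/49
Σ(x-μ)² = 1252/7
σ² = (1252/7)/7 = 1252/49

σ = √(1252/49) ≈ 5.0548


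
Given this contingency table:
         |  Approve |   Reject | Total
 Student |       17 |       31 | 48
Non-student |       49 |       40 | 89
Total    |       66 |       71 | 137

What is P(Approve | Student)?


P(Approve | Student) = 17/(17+31) = 17/48

P(Approve|Student) = 17/48 ≈ 35.42%


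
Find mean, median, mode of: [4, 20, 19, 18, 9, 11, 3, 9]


Sorted: [3, 4, 9, 9, 11, 18, 19, 20]
Mean = 93/8
Median = 10
Freq: {4: 1, 20: 1, 19: 1, 18: 1, 9: 2, 11: 1, 3: 1}
Mode: [9]

Mean=93/8, Median=10, Mode=9


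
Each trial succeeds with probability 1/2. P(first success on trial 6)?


Geometric: P(X=6) = (1-p)^(k-1)×p = (1/2)^5×1/2 = 1/64

P(X=6) = 1/64 ≈ 1.56%


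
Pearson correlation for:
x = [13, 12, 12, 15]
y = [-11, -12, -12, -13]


n=4, Σx=52, Σy=-48, Σxy=-626, Σx²=682, Σy²=578
r = (4×(-626) - 52×(-48))/√((4×682 - 52²)(4×578 - (-48)²))
= -8/√(24×8) = -8/√192 ≈ -8/13.8564 ≈ -0.5774

r ≈ -0.5774


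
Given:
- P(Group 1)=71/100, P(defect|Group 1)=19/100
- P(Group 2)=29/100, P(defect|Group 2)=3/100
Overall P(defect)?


P(B) = Σ P(B|Aᵢ)×P(Aᵢ)
  19/100×71/100 = 1349/10000
  3/100×29/100 = 87/10000
Sum = 359/2500

P(defect) = 359/2500 ≈ 14.36%


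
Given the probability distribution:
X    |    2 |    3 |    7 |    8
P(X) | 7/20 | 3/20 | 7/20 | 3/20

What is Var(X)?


E[X] = 24/5
E[X²] = 59/2
Var(X) = E[X²] - (E[X])² = 59/2 - 576/25 = 323/50

Var(X) = 323/50 ≈ 6.4600


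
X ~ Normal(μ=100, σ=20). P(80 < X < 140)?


z₁=(80-100)/20=-1.0, z₂=(140-100)/20=2.0
P = Φ(2.0) - Φ(-1.0) = 0.977250 - 0.158655 = 0.818595 ≈ 0.8186

P(80 < X < 140) ≈ 0.8186


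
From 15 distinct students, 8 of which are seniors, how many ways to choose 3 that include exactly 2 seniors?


Choose 2 of the 8 seniors and 1 of the other 7 students:
C(8,2)×C(7,1) = 28×7 = 196

196


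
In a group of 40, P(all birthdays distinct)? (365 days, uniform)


P(all different) = Π(365-i)/365 for i=0..39
= (365/365)×(364/365)×...×(326/365)
= 0.108768

P ≈ 0.1088 ≈ 10.88%


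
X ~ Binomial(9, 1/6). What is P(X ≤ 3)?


P(X ≤ 3) = Σ P(X=i) for i=0..3
P(X=0) = 1953125/10077696
P(X=1) = 390625/1119744
P(X=2) = 78125/279936
P(X=3) = 109375/839808
Sum = 4796875/5038848

P(X ≤ 3) = 4796875/5038848 ≈ 95.20%


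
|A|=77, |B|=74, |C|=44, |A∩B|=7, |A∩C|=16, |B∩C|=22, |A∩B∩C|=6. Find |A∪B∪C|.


|A∪B∪C| = 77+74+44-7-16-22+6 = 156

|A∪B∪C| = 156


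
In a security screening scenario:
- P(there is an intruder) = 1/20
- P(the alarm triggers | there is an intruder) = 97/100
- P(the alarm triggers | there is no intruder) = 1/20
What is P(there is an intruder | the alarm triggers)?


Using Bayes' theorem:
P(A|B) = P(B|A)·P(A) / P(B)

P(the alarm triggers) = 97/100 × 1/20 + 1/20 × 19/20
= 97/2000 + 19/400 = 12/125

P(there is an intruder|the alarm triggers) = (97/2000) / (12/125) = 97/192

P(there is an intruder|the alarm triggers) = 97/192 ≈ 50.52%


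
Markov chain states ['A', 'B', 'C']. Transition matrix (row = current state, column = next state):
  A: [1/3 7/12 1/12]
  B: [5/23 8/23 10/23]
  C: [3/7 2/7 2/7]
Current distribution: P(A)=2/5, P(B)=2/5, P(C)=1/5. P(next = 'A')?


P(next=A) = Σᵢ P(now=i)×P(i→A)
= 2/5×1/3 + 2/5×5/23 + 1/5×3/7
= 2/15 + 2/23 + 3/35 = 739/2415

P = 739/2415 ≈ 0.3060


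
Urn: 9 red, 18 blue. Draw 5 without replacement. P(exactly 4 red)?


Hypergeometric: C(9,4)×C(18,1)/C(27,5)
= 126×18/80730 = 42/1495

P(X=4) = 42/1495 ≈ 2.81%


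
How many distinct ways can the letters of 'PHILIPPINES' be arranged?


Letters: 11, freq: {'P': 3, 'H': 1, 'I': 3, 'L': 1, 'N': 1, 'E': 1, 'S': 1}
11!/(3!×1!×3!×1!×1!×1!×1!) = 39916800/36 = 1108800

1108800


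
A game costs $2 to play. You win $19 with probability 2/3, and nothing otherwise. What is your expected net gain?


E[gain] = (19-2)×2/3 + (-2)×1/3
= 34/3 - 2/3 = 32/3

Expected net gain = $32/3 ≈ $10.67


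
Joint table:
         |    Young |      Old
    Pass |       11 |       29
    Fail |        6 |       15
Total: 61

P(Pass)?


P(Pass) = (11+29)/61 = 40/61

P(Pass) = 40/61 ≈ 65.57%


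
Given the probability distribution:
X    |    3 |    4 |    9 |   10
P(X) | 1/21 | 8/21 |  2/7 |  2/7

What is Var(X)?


E[X] = 149/21
E[X²] = 1223/21
Var(X) = E[X²] - (E[X])² = 1223/21 - 22201/441 = 3482/441

Var(X) = 3482/441 ≈ 7.8957


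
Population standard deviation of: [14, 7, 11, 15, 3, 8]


Mean = 58/6 = 29/3
  (14-29/3)²=169/9
  (7-29/3)²=64/9
  (11-29/3)²=16/9
  (15-29/3)²=256/9
  (3-29/3)²=400/9
  (8-29/3)²=25/9
Σ(x-μ)² = 310/3
σ² = (310/3)/6 = 155/9

σ = √(155/9) ≈ 4.1500


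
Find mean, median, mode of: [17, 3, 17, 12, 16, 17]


Sorted: [3, 12, 16, 17, 17, 17]
Mean = 82/6 = 41/3
Median = 33/2
Freq: {17: 3, 3: 1, 12: 1, 16: 1}
Mode: [17]

Mean=41/3, Median=33/2, Mode=17


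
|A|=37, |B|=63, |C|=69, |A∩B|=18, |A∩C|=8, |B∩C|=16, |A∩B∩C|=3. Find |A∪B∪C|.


|A∪B∪C| = 37+63+69-18-8-16+3 = 130

|A∪B∪C| = 130


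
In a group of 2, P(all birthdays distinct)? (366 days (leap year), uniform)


P(all different) = Π(366-i)/366 for i=0..1
= (366/366)×(365/366)×...×(365/366)
= 0.997268

P ≈ 0.9973 ≈ 99.73%


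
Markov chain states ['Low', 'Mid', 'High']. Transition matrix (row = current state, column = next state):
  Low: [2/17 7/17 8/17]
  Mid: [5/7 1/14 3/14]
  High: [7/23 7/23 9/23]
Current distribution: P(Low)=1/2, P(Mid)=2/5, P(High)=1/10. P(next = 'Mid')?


P(next=Mid) = Σᵢ P(now=i)×P(i→Mid)
= 1/2×7/17 + 2/5×1/14 + 1/10×7/23
= 7/34 + 1/35 + 7/230 = 725/2737

P = 725/2737 ≈ 0.2649


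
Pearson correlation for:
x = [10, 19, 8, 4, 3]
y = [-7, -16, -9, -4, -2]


n=5, Σx=44, Σy=-38, Σxy=-468, Σx²=550, Σy²=406
r = (5×(-468) - 44×(-38))/√((5×550 - 44²)(5×406 - (-38)²))
= -668/√(814×586) = -668/√477004 ≈ -668/690.6548 ≈ -0.9672

r ≈ -0.9672


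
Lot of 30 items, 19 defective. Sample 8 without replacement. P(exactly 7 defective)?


Hypergeometric: C(19,7)×C(11,1)/C(30,8)
= 50388×11/5852925 = 14212/150075

P(X=7) = 14212/150075 ≈ 9.47%


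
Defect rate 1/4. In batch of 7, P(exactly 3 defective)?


Binomial: P(X=3) = C(7,3)×p^3×(1-p)^4
= 35 × 1/64 × 81/256 = 2835/16384

P(X=3) = 2835/16384 ≈ 17.30%


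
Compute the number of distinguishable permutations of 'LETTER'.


Letters: 6, freq: {'L': 1, 'E': 2, 'T': 2, 'R': 1}
6!/(1!×2!×2!×1!) = 720/4 = 180

180


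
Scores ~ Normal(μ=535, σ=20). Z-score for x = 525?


z = (x - μ)/σ = (525 - 535)/20 = -0.5

z = -0.5


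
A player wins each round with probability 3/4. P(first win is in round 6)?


Geometric: P(X=6) = (1-p)^(k-1)×p = (1/4)^5×3/4 = 3/4096

P(X=6) = 3/4096 ≈ 0.07%


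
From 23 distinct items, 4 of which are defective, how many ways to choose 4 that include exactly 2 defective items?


Choose 2 of the 4 defective items and 2 of the other 19 items:
C(4,2)×C(19,2) = 6×171 = 1026

1026


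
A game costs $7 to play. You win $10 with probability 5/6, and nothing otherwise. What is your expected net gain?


E[gain] = (10-7)×5/6 + (-7)×1/6
= 5/2 - 7/6 = 4/3

Expected net gain = $4/3 ≈ $1.33


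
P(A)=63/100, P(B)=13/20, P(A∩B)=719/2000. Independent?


P(A)×P(B) = 819/2000
P(A∩B) = 719/2000
Not equal → NOT independent

No, not independent


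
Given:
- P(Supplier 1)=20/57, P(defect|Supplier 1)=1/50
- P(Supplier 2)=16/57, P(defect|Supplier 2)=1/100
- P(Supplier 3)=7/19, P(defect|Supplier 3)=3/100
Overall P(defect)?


P(B) = Σ P(B|Aᵢ)×P(Aᵢ)
  1/50×20/57 = 2/285
  1/100×16/57 = 4/1425
  3/100×7/19 = 21/1900
Sum = 119/5700

P(defect) = 119/5700 ≈ 2.09%


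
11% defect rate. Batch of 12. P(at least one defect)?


P(all good) = (89/100)^12 = 246990403565262140303521/1000000000000000000000000
P(≥1 defect) = 753009596434737859696479/1000000000000000000000000

P = 753009596434737859696479/1000000000000000000000000 ≈ 75.30%


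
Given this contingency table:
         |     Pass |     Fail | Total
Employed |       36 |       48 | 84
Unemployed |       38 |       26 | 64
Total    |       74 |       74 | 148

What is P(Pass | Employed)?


P(Pass | Employed) = 36/(36+48) = 36/84 = 3/7

P(Pass|Employed) = 3/7 ≈ 42.86%


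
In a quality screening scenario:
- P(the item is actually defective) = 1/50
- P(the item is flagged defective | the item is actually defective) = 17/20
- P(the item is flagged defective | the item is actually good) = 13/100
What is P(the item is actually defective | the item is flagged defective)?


Using Bayes' theorem:
P(A|B) = P(B|A)·P(A) / P(B)

P(the item is flagged defective) = 17/20 × 1/50 + 13/100 × 49/50
= 17/1000 + 637/5000 = 361/2500

P(the item is actually defective|the item is flagged defective) = (17/1000) / (361/2500) = 85/722

P(the item is actually defective|the item is flagged defective) = 85/722 ≈ 11.77%


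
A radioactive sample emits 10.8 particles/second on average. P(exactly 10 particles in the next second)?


Poisson(λ=10.8): P(X=10) = e^(-λ)×λ^k/k!
= e^(-10.8) × 10.8^10 / 10!
≈ 2.039950341e-05 × 21589249972.7 / 3628800 ≈ 0.121365

P(X=10) ≈ 0.121365 ≈ 12.14%


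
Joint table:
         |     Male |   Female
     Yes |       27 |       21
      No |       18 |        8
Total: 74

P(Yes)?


P(Yes) = (27+21)/74 = 48/74 = 24/37

P(Yes) = 24/37 ≈ 64.86%


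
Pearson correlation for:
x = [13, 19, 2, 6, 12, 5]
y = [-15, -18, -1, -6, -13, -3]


n=6, Σx=57, Σy=-56, Σxy=-746, Σx²=739, Σy²=764
r = (6×(-746) - 57×(-56))/√((6×739 - 57²)(6×764 - (-56)²))
= -1284/√(1185×1448) = -1284/√1715880 ≈ -1284/1309.9160 ≈ -0.9802

r ≈ -0.9802


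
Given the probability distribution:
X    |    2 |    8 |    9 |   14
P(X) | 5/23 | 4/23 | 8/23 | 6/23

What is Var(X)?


E[X] = 198/23
E[X²] = 2100/23
Var(X) = E[X²] - (E[X])² = 2100/23 - 39204/529 = 9096/529

Var(X) = 9096/529 ≈ 17.1947


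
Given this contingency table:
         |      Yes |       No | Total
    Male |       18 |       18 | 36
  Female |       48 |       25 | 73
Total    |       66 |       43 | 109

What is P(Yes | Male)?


P(Yes | Male) = 18/(18+18) = 18/36 = 1/2

P(Yes|Male) = 1/2 ≈ 50.00%


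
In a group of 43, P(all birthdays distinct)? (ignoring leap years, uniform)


P(all different) = Π(365-i)/365 for i=0..42
= (365/365)×(364/365)×...×(323/365)
= 0.076077

P ≈ 0.0761 ≈ 7.61%


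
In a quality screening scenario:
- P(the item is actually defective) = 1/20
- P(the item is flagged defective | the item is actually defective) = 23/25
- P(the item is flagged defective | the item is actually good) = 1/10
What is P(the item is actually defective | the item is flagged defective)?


Using Bayes' theorem:
P(A|B) = P(B|A)·P(A) / P(B)

P(the item is flagged defective) = 23/25 × 1/20 + 1/10 × 19/20
= 23/500 + 19/200 = 141/1000

P(the item is actually defective|the item is flagged defective) = (23/500) / (141/1000) = 46/141

P(the item is actually defective|the item is flagged defective) = 46/141 ≈ 32.62%


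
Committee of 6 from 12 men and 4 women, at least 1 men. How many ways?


Count by #men:
  2M,4W: C(12,2)×C(4,4)=66
  3M,3W: C(12,3)×C(4,3)=880
  4M,2W: C(12,4)×C(4,2)=2970
  5M,1W: C(12,5)×C(4,1)=3168
  6M,0W: C(12,6)×C(4,0)=924
Total = 8008

8008


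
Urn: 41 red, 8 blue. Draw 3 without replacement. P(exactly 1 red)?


Hypergeometric: C(41,1)×C(8,2)/C(49,3)
= 41×28/18424 = 41/658

P(X=1) = 41/658 ≈ 6.23%


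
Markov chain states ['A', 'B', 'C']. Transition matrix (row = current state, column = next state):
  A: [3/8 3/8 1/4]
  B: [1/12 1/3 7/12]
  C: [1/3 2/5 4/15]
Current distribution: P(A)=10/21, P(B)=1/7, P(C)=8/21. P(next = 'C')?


P(next=C) = Σᵢ P(now=i)×P(i→C)
= 10/21×1/4 + 1/7×7/12 + 8/21×4/15
= 5/42 + 1/12 + 32/315 = 383/1260

P = 383/1260 ≈ 0.3040


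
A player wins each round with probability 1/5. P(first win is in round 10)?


Geometric: P(X=10) = (1-p)^(k-1)×p = (4/5)^9×1/5 = 262144/9765625

P(X=10) = 262144/9765625 ≈ 2.68%


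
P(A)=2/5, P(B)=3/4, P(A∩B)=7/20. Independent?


P(A)×P(B) = 3/10
P(A∩B) = 7/20
Not equal → NOT independent

No, not independent


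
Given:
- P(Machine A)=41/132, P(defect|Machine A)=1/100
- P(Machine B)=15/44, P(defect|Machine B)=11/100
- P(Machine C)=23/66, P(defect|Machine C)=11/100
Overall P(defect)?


P(B) = Σ P(B|Aᵢ)×P(Aᵢ)
  1/100×41/132 = 41/13200
  11/100×15/44 = 3/80
  11/100×23/66 = 23/600
Sum = 521/6600

P(defect) = 521/6600 ≈ 7.89%


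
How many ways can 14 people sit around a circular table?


Circular arrangements of 14 distinct objects: fix one position to break rotational symmetry.
(n-1)! = 13! = 6227020800

6227020800
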